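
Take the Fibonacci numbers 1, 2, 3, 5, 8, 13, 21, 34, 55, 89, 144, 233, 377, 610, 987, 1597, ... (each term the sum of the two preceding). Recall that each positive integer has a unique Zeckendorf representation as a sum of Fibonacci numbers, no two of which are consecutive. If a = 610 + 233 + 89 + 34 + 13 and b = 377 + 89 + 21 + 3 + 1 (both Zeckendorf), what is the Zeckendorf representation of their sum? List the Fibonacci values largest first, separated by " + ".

The two numbers are 979 and 491, so their sum is 1470.
largest Fibonacci ≤ 1470 is 987; 1470 − 987 = 483
largest Fibonacci ≤ 483 is 377; 483 − 377 = 106
largest Fibonacci ≤ 106 is 89; 106 − 89 = 17
largest Fibonacci ≤ 17 is 13; 17 − 13 = 4
largest Fibonacci ≤ 4 is 3; 4 − 3 = 1
largest Fibonacci ≤ 1 is 1; 1 − 1 = 0

987 + 377 + 89 + 13 + 3 + 1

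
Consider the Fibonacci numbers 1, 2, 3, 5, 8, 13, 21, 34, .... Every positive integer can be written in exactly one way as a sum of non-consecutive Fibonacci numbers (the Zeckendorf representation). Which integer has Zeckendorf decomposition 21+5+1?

21+5+1 = 27.

27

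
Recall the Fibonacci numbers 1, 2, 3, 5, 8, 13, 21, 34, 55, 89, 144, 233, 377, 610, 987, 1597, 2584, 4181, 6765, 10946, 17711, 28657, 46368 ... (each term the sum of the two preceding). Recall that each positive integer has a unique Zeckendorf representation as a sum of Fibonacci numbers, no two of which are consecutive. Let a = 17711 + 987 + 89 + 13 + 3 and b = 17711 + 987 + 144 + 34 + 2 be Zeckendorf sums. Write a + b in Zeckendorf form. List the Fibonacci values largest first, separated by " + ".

28657 + 6765 + 1597 + 610 + 34 + 13 + 5

The two numbers are 18803 and 18878, so their sum is 37681.
Greedily peel off the largest Fibonacci term at each step:
subtract 28657 from 37681: 9024 remains
subtract 6765 from 9024: 2259 remains
subtract 1597 from 2259: 662 remains
subtract 610 from 662: 52 remains
subtract 34 from 52: 18 remains
subtract 13 from 18: 5 remains
subtract 5 from 5: 0 remains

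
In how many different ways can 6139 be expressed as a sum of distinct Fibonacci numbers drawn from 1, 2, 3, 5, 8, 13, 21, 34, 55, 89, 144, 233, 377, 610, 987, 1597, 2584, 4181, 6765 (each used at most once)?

39

Starting from the Zeckendorf form and repeatedly splitting a term F_k into F_{k−1} + F_{k−2} (when neither is already used) reaches every representation.
6139 = 4181+1597+233+89+34+5 = 4181+1597+233+89+34+3+2 = 4181+1597+233+89+21+13+5 = 4181+987+610+233+89+34+5 = … (35 more), for 39 in all.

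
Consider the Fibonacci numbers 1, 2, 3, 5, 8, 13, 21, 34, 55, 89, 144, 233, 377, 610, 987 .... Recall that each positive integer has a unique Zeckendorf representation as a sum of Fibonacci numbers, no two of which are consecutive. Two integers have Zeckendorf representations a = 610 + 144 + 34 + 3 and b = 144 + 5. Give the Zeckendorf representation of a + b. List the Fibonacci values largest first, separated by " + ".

610 + 233 + 89 + 8

The two numbers are 791 and 149, so their sum is 940.
Greedy algorithm:
subtract 610 from 940: 330 remains
subtract 233 from 330: 97 remains
subtract 89 from 97: 8 remains
subtract 8 from 8: 0 remains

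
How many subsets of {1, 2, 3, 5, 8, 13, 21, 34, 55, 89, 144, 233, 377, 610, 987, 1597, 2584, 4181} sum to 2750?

Each representation comes from the Zeckendorf form by replacing some F_k with F_{k−1} + F_{k−2} where possible.
2750 = 2584+144+21+1 = 2584+144+13+8+1 = 2584+89+55+21+1 = 1597+987+144+21+1 = 2584+144+13+5+3+1 = … (24 more), for 29 in all.

29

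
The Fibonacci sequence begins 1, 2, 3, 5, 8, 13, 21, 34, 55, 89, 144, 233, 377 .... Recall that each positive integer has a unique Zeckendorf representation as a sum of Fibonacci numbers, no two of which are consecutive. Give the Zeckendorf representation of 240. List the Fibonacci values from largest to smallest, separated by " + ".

233 + 5 + 2

Greedy algorithm:
233 ≤ 240 < 377, so take 233; remainder 7
5 ≤ 7 < 8, so take 5; remainder 2
2 ≤ 2 < 3, so take 2; remainder 0
So 240 = 233 + 5 + 2, with no two terms consecutive in the sequence.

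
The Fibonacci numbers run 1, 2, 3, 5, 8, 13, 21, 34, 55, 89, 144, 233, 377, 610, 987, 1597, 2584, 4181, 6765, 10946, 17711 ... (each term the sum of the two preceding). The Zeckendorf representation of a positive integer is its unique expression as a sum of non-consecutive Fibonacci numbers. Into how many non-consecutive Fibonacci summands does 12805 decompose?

5

Greedy algorithm:
take 10946 (≤ 12805); 12805 − 10946 = 1859
take 1597 (≤ 1859); 1859 − 1597 = 262
take 233 (≤ 262); 262 − 233 = 29
take 21 (≤ 29); 29 − 21 = 8
take 8 (≤ 8); 8 − 8 = 0
12805 = 10946 + 1597 + 233 + 21 + 8, which has 5 terms.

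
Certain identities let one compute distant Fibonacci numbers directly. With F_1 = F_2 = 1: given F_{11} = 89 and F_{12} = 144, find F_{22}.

By the doubling identity F_{2k} = F_k(2F_{k+1} − F_k): F_{22} = 89·(2·144 − 89) = 89·199 = 17711.

17711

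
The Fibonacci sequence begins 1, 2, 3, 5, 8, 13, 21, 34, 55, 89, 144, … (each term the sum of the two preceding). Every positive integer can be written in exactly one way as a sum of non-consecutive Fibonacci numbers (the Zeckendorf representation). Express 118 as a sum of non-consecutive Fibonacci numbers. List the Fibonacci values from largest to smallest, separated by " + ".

subtract 89 from 118: 29 remains
subtract 21 from 29: 8 remains
subtract 8 from 8: 0 remains
So 118 = 89 + 21 + 8, with no two terms consecutive in the sequence.

89 + 21 + 8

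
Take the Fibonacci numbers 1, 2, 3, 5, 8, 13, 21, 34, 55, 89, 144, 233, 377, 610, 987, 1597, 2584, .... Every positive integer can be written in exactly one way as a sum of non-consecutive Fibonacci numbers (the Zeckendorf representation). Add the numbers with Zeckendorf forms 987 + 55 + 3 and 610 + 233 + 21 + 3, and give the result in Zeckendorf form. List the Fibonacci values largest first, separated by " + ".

The two numbers are 1045 and 867, so their sum is 1912.
1912 − 1597 = 315
315 − 233 = 82
82 − 55 = 27
27 − 21 = 6
6 − 5 = 1
1 − 1 = 0

1597 + 233 + 55 + 21 + 5 + 1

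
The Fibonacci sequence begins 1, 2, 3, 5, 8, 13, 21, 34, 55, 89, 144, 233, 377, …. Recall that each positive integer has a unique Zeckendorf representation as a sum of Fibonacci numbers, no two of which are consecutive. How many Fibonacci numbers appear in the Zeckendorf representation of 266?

5

233 ≤ 266 < 377, so take 233; remainder 33
21 ≤ 33 < 34, so take 21; remainder 12
8 ≤ 12 < 13, so take 8; remainder 4
3 ≤ 4 < 5, so take 3; remainder 1
1 ≤ 1 < 2, so take 1; remainder 0
266 = 233 + 21 + 8 + 3 + 1, which has 5 terms.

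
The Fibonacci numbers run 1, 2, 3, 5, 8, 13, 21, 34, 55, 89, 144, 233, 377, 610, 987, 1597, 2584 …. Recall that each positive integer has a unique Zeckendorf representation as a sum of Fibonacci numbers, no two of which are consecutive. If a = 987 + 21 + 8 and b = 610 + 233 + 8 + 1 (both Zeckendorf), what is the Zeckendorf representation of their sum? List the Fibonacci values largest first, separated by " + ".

1597 + 233 + 34 + 3 + 1

The two numbers are 1016 and 852, so their sum is 1868.
Greedy algorithm:
1597 ≤ 1868 < 2584, so take 1597; remainder 271
233 ≤ 271 < 377, so take 233; remainder 38
34 ≤ 38 < 55, so take 34; remainder 4
3 ≤ 4 < 5, so take 3; remainder 1
1 ≤ 1 < 2, so take 1; remainder 0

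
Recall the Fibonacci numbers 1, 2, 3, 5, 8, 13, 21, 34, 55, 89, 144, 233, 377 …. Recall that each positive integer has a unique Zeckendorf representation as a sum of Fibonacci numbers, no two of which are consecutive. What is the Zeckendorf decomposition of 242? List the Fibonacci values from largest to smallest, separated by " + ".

Repeatedly subtract the largest Fibonacci number that fits:
233 ≤ 242 < 377, so take 233; remainder 9
8 ≤ 9 < 13, so take 8; remainder 1
1 ≤ 1 < 2, so take 1; remainder 0
So 242 = 233 + 8 + 1, with no two terms consecutive in the sequence.

233 + 8 + 1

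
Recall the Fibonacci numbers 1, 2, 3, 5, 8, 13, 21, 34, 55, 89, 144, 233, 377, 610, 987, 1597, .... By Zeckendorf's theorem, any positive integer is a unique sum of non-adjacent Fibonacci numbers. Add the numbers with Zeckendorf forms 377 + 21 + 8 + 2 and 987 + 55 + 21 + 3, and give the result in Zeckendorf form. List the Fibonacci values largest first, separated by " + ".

The two numbers are 408 and 1066, so their sum is 1474.
Greedily peel off the largest Fibonacci term at each step:
subtract 987 from 1474: 487 remains
subtract 377 from 487: 110 remains
subtract 89 from 110: 21 remains
subtract 21 from 21: 0 remains

987 + 377 + 89 + 21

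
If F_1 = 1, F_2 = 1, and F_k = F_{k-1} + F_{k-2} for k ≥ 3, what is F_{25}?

75025

Iterating the recurrence up to F_{21} = 10946 and F_{20} = 6765:
F_{22} = F_{21} + F_{20} = 10946 + 6765 = 17711
F_{23} = F_{22} + F_{21} = 17711 + 10946 = 28657
F_{24} = F_{23} + F_{22} = 28657 + 17711 = 46368
F_{25} = F_{24} + F_{23} = 46368 + 28657 = 75025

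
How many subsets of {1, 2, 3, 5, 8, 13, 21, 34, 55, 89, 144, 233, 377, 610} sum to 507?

6

Each representation comes from the Zeckendorf form by replacing some F_k with F_{k−1} + F_{k−2} where possible.
507 = 377+89+34+5+2 = 377+89+21+13+5+2 = 233+144+89+34+5+2 = … (3 more), for 6 in all.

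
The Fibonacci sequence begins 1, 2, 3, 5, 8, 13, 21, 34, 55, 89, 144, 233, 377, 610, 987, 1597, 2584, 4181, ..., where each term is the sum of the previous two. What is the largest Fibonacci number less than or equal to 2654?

2584

2584 ≤ 2654 < 4181, so the largest Fibonacci number not exceeding 2654 is 2584.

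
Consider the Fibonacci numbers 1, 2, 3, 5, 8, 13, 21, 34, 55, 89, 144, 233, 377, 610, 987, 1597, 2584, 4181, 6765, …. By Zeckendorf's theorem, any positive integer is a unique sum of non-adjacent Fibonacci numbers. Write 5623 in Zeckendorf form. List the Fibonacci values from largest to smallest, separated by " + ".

4181 + 987 + 377 + 55 + 21 + 2

Repeatedly subtract the largest Fibonacci number that fits:
5623 − 4181 = 1442
1442 − 987 = 455
455 − 377 = 78
78 − 55 = 23
23 − 21 = 2
2 − 2 = 0
So 5623 = 4181 + 987 + 377 + 55 + 21 + 2, with no two terms consecutive in the sequence.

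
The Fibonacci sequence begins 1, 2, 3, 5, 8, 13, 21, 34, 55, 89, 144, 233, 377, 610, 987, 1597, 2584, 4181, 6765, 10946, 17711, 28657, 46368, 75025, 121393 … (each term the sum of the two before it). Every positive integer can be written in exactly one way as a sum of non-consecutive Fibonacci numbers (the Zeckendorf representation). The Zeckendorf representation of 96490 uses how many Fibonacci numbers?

7

largest Fibonacci ≤ 96490 is 75025; 96490 − 75025 = 21465
largest Fibonacci ≤ 21465 is 17711; 21465 − 17711 = 3754
largest Fibonacci ≤ 3754 is 2584; 3754 − 2584 = 1170
largest Fibonacci ≤ 1170 is 987; 1170 − 987 = 183
largest Fibonacci ≤ 183 is 144; 183 − 144 = 39
largest Fibonacci ≤ 39 is 34; 39 − 34 = 5
largest Fibonacci ≤ 5 is 5; 5 − 5 = 0
96490 = 75025 + 17711 + 2584 + 987 + 144 + 34 + 5, which has 7 terms.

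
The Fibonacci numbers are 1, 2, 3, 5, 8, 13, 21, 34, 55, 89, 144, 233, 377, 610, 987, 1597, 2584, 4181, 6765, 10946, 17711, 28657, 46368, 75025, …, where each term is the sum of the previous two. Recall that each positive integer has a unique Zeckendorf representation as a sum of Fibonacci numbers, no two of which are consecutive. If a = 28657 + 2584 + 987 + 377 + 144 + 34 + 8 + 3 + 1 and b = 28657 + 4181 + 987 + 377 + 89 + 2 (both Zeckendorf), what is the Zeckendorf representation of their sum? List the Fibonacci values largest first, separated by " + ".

The two numbers are 32795 and 34293, so their sum is 67088.
67088: greatest Fibonacci not exceeding it is 46368, leaving 20720
20720: greatest Fibonacci not exceeding it is 17711, leaving 3009
3009: greatest Fibonacci not exceeding it is 2584, leaving 425
425: greatest Fibonacci not exceeding it is 377, leaving 48
48: greatest Fibonacci not exceeding it is 34, leaving 14
14: greatest Fibonacci not exceeding it is 13, leaving 1
1: greatest Fibonacci not exceeding it is 1, leaving 0

46368 + 17711 + 2584 + 377 + 34 + 13 + 1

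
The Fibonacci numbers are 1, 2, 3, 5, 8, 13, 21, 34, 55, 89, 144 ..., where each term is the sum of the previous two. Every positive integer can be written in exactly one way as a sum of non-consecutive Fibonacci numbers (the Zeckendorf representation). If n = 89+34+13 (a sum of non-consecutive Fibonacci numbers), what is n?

136

89+34+13 = 136.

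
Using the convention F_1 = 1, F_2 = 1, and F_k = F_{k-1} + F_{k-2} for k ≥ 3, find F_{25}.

75025

Iterating the recurrence up to F_{20} = 6765 and F_{19} = 4181:
F_{21} = F_{20} + F_{19} = 6765 + 4181 = 10946
F_{22} = F_{21} + F_{20} = 10946 + 6765 = 17711
F_{23} = F_{22} + F_{21} = 17711 + 10946 = 28657
F_{24} = F_{23} + F_{22} = 28657 + 17711 = 46368
F_{25} = F_{24} + F_{23} = 46368 + 28657 = 75025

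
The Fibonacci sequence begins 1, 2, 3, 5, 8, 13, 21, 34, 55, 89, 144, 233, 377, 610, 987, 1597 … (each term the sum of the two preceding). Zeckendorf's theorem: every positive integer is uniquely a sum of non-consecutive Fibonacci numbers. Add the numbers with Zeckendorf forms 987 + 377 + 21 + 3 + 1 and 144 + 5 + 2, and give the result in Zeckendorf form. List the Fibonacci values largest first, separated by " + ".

987 + 377 + 144 + 21 + 8 + 3

The two numbers are 1389 and 151, so their sum is 1540.
largest Fibonacci ≤ 1540 is 987; 1540 − 987 = 553
largest Fibonacci ≤ 553 is 377; 553 − 377 = 176
largest Fibonacci ≤ 176 is 144; 176 − 144 = 32
largest Fibonacci ≤ 32 is 21; 32 − 21 = 11
largest Fibonacci ≤ 11 is 8; 11 − 8 = 3
largest Fibonacci ≤ 3 is 3; 3 − 3 = 0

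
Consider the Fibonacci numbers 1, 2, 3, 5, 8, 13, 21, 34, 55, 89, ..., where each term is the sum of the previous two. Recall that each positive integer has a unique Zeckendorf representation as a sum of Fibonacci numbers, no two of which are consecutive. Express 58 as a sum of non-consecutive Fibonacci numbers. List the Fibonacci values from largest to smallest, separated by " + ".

55 + 3

58 − 55 = 3
3 − 3 = 0
So 58 = 55 + 3, with no two terms consecutive in the sequence.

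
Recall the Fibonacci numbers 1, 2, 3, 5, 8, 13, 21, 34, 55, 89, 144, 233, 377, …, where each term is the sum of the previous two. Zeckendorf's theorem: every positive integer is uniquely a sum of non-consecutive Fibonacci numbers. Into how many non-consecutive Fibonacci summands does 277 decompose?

4

Greedy algorithm:
largest Fibonacci ≤ 277 is 233; 277 − 233 = 44
largest Fibonacci ≤ 44 is 34; 44 − 34 = 10
largest Fibonacci ≤ 10 is 8; 10 − 8 = 2
largest Fibonacci ≤ 2 is 2; 2 − 2 = 0
277 = 233 + 34 + 8 + 2, which has 4 terms.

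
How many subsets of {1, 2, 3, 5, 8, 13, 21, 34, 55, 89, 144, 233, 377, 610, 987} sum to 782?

10

782 = 610+144+21+5+2 = 610+144+13+8+5+2 = 610+89+55+21+5+2 = 377+233+144+21+5+2 = … (6 more), for 10 in all.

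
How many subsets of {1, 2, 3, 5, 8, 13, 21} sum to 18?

3

Starting from the Zeckendorf form and repeatedly splitting a term F_k into F_{k−1} + F_{k−2} (when neither is already used) reaches every representation.
18 = 13+5 = 13+3+2 = 8+5+3+2 — 3 representations.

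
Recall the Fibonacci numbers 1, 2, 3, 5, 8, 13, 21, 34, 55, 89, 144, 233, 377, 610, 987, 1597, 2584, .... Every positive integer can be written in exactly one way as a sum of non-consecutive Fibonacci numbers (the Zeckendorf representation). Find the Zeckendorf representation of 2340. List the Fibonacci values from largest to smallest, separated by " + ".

largest Fibonacci ≤ 2340 is 1597; 2340 − 1597 = 743
largest Fibonacci ≤ 743 is 610; 743 − 610 = 133
largest Fibonacci ≤ 133 is 89; 133 − 89 = 44
largest Fibonacci ≤ 44 is 34; 44 − 34 = 10
largest Fibonacci ≤ 10 is 8; 10 − 8 = 2
largest Fibonacci ≤ 2 is 2; 2 − 2 = 0
So 2340 = 1597 + 610 + 89 + 34 + 8 + 2, with no two terms consecutive in the sequence.

1597 + 610 + 89 + 34 + 8 + 2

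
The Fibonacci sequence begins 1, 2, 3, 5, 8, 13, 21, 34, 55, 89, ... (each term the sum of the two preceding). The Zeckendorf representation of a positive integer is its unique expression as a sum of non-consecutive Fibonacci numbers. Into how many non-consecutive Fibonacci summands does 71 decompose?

3

Repeatedly subtract the largest Fibonacci number that fits:
71: greatest Fibonacci not exceeding it is 55, leaving 16
16: greatest Fibonacci not exceeding it is 13, leaving 3
3: greatest Fibonacci not exceeding it is 3, leaving 0
71 = 55 + 13 + 3, which has 3 terms.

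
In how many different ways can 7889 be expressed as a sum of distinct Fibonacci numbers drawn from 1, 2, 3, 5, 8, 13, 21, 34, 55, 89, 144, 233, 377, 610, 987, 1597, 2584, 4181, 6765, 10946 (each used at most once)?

56

Starting from the Zeckendorf form and repeatedly splitting a term F_k into F_{k−1} + F_{k−2} (when neither is already used) reaches every representation.
7889 = 6765+987+89+34+13+1 = 6765+987+89+34+8+5+1 = 6765+610+377+89+34+13+1 = 6765+987+89+34+8+3+2+1 = 6765+987+89+21+13+8+5+1 = … (51 more), for 56 in all.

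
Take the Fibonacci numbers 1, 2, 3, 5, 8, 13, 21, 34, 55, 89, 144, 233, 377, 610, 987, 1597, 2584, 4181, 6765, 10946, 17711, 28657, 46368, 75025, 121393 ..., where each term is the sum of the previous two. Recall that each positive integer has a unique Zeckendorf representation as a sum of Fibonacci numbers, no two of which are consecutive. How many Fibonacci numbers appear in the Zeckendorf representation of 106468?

6

Repeatedly subtract the largest Fibonacci number that fits:
106468: greatest Fibonacci not exceeding it is 75025, leaving 31443
31443: greatest Fibonacci not exceeding it is 28657, leaving 2786
2786: greatest Fibonacci not exceeding it is 2584, leaving 202
202: greatest Fibonacci not exceeding it is 144, leaving 58
58: greatest Fibonacci not exceeding it is 55, leaving 3
3: greatest Fibonacci not exceeding it is 3, leaving 0
106468 = 75025 + 28657 + 2584 + 144 + 55 + 3, which has 6 terms.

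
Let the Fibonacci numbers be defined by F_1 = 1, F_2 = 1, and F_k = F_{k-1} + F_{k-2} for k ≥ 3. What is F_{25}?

75025

Iterating the recurrence up to F_{18} = 2584 and F_{17} = 1597:
F_{19} = F_{18} + F_{17} = 2584 + 1597 = 4181
F_{20} = F_{19} + F_{18} = 4181 + 2584 = 6765
F_{21} = F_{20} + F_{19} = 6765 + 4181 = 10946
F_{22} = F_{21} + F_{20} = 10946 + 6765 = 17711
F_{23} = F_{22} + F_{21} = 17711 + 10946 = 28657
F_{24} = F_{23} + F_{22} = 28657 + 17711 = 46368
F_{25} = F_{24} + F_{23} = 46368 + 28657 = 75025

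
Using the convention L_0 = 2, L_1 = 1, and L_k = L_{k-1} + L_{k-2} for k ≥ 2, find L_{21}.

24476

Iterating the recurrence up to L_{13} = 521 and L_{12} = 322:
L_{14} = L_{13} + L_{12} = 521 + 322 = 843
L_{15} = L_{14} + L_{13} = 843 + 521 = 1364
L_{16} = L_{15} + L_{14} = 1364 + 843 = 2207
L_{17} = L_{16} + L_{15} = 2207 + 1364 = 3571
L_{18} = L_{17} + L_{16} = 3571 + 2207 = 5778
L_{19} = L_{18} + L_{17} = 5778 + 3571 = 9349
L_{20} = L_{19} + L_{18} = 9349 + 5778 = 15127
L_{21} = L_{20} + L_{19} = 15127 + 9349 = 24476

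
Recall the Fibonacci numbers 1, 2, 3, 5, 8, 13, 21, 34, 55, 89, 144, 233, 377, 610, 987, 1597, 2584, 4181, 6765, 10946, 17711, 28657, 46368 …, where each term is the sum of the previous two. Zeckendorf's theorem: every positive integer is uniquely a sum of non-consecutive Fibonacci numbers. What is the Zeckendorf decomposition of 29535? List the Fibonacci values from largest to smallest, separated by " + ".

28657 + 610 + 233 + 34 + 1

subtract 28657 from 29535: 878 remains
subtract 610 from 878: 268 remains
subtract 233 from 268: 35 remains
subtract 34 from 35: 1 remains
subtract 1 from 1: 0 remains
So 29535 = 28657 + 610 + 233 + 34 + 1, with no two terms consecutive in the sequence.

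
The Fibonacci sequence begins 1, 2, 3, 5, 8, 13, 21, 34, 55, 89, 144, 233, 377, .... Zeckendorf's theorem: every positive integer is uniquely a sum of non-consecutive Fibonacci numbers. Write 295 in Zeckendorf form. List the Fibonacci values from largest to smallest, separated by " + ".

295: greatest Fibonacci not exceeding it is 233, leaving 62
62: greatest Fibonacci not exceeding it is 55, leaving 7
7: greatest Fibonacci not exceeding it is 5, leaving 2
2: greatest Fibonacci not exceeding it is 2, leaving 0
So 295 = 233 + 55 + 5 + 2, with no two terms consecutive in the sequence.

233 + 55 + 5 + 2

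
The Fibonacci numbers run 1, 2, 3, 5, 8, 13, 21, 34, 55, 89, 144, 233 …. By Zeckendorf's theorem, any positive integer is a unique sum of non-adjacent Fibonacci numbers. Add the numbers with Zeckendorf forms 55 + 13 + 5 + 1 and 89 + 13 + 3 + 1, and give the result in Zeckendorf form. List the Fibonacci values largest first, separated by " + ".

144 + 34 + 2

The two numbers are 74 and 106, so their sum is 180.
180: greatest Fibonacci not exceeding it is 144, leaving 36
36: greatest Fibonacci not exceeding it is 34, leaving 2
2: greatest Fibonacci not exceeding it is 2, leaving 0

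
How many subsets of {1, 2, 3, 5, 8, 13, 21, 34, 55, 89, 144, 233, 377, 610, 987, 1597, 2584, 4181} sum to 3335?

22

Starting from the Zeckendorf form and repeatedly splitting a term F_k into F_{k−1} + F_{k−2} (when neither is already used) reaches every representation.
3335 = 2584+610+89+34+13+5 = 2584+610+89+34+13+3+2 = 2584+377+233+89+34+13+5 = 1597+987+610+89+34+13+5 = … (18 more), for 22 in all.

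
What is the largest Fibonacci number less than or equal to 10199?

6765 ≤ 10199 < 10946, so the largest Fibonacci number not exceeding 10199 is 6765.

6765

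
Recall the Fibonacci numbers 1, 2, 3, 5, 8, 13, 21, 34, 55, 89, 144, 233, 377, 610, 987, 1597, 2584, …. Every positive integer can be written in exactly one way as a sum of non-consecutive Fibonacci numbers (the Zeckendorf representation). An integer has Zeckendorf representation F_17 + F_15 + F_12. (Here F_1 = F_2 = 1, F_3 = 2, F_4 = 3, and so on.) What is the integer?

2351

F_17 + F_15 + F_12 = 1597 + 610 + 144 = 2351.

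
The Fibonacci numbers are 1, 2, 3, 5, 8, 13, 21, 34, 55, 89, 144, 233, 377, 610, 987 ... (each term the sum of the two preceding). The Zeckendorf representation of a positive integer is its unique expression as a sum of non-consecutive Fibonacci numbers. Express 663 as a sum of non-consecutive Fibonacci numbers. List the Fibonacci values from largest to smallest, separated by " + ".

610 + 34 + 13 + 5 + 1

610 ≤ 663 < 987, so take 610; remainder 53
34 ≤ 53 < 55, so take 34; remainder 19
13 ≤ 19 < 21, so take 13; remainder 6
5 ≤ 6 < 8, so take 5; remainder 1
1 ≤ 1 < 2, so take 1; remainder 0
So 663 = 610 + 34 + 13 + 5 + 1, with no two terms consecutive in the sequence.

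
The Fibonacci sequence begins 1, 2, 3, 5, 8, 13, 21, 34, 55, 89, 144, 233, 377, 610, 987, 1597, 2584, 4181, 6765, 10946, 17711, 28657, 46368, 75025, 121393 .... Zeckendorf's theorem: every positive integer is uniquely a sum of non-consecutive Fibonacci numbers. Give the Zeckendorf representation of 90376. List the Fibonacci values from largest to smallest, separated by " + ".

Greedy algorithm:
subtract 75025 from 90376: 15351 remains
subtract 10946 from 15351: 4405 remains
subtract 4181 from 4405: 224 remains
subtract 144 from 224: 80 remains
subtract 55 from 80: 25 remains
subtract 21 from 25: 4 remains
subtract 3 from 4: 1 remains
subtract 1 from 1: 0 remains
So 90376 = 75025 + 10946 + 4181 + 144 + 55 + 21 + 3 + 1, with no two terms consecutive in the sequence.

75025 + 10946 + 4181 + 144 + 55 + 21 + 3 + 1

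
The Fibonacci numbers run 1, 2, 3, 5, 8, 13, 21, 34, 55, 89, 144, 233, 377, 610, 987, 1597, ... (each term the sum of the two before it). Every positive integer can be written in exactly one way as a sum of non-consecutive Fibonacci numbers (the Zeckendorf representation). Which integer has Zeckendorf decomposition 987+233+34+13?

987+233+34+13 = 1267.

1267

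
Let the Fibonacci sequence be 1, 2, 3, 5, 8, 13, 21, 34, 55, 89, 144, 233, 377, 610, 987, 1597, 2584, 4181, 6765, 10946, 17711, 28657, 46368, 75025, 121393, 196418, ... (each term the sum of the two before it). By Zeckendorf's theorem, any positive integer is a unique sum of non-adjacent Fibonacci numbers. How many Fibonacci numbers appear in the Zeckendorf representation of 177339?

121393 ≤ 177339 < 196418, so take 121393; remainder 55946
46368 ≤ 55946 < 75025, so take 46368; remainder 9578
6765 ≤ 9578 < 10946, so take 6765; remainder 2813
2584 ≤ 2813 < 4181, so take 2584; remainder 229
144 ≤ 229 < 233, so take 144; remainder 85
55 ≤ 85 < 89, so take 55; remainder 30
21 ≤ 30 < 34, so take 21; remainder 9
8 ≤ 9 < 13, so take 8; remainder 1
1 ≤ 1 < 2, so take 1; remainder 0
177339 = 121393 + 46368 + 6765 + 2584 + 144 + 55 + 21 + 8 + 1, which has 9 terms.

9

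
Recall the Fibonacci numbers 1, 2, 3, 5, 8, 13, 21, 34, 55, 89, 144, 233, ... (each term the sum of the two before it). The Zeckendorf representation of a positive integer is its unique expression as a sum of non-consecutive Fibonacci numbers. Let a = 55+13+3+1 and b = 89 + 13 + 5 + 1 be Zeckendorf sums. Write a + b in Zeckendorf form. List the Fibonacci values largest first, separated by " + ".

144 + 34 + 2

The two numbers are 72 and 108, so their sum is 180.
180: greatest Fibonacci not exceeding it is 144, leaving 36
36: greatest Fibonacci not exceeding it is 34, leaving 2
2: greatest Fibonacci not exceeding it is 2, leaving 0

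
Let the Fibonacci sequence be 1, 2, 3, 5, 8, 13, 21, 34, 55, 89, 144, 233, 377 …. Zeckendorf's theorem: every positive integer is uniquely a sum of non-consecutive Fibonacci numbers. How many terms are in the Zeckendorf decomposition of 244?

Repeatedly subtract the largest Fibonacci number that fits:
233 ≤ 244 < 377, so take 233; remainder 11
8 ≤ 11 < 13, so take 8; remainder 3
3 ≤ 3 < 5, so take 3; remainder 0
244 = 233 + 8 + 3, which has 3 terms.

3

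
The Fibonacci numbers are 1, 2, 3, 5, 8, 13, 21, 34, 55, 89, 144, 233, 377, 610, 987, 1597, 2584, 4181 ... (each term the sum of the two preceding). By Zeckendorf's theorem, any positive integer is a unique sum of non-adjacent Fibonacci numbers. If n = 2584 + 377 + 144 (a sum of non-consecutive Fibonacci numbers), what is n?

2584 + 377 + 144 = 3105.

3105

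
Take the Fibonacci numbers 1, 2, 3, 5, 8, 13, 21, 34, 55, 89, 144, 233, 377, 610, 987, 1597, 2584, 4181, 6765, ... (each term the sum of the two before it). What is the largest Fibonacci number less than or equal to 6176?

4181 ≤ 6176 < 6765, so the largest Fibonacci number not exceeding 6176 is 4181.

4181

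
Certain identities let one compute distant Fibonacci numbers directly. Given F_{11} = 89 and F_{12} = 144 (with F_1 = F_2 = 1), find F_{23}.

28657

By F_{2k+1} = F_k² + F_{k+1}²: F_{23} = 89² + 144² = 7921 + 20736 = 28657.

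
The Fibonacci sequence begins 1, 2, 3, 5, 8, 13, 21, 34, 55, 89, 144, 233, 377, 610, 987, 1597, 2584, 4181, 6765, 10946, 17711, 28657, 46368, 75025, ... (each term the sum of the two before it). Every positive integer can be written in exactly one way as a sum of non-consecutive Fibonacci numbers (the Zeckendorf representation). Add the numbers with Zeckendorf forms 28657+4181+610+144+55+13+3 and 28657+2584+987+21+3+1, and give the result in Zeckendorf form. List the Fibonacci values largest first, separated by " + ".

46368 + 17711 + 1597 + 233 + 5 + 2

The two numbers are 33663 and 32253, so their sum is 65916.
Greedily peel off the largest Fibonacci term at each step:
largest Fibonacci ≤ 65916 is 46368; 65916 − 46368 = 19548
largest Fibonacci ≤ 19548 is 17711; 19548 − 17711 = 1837
largest Fibonacci ≤ 1837 is 1597; 1837 − 1597 = 240
largest Fibonacci ≤ 240 is 233; 240 − 233 = 7
largest Fibonacci ≤ 7 is 5; 7 − 5 = 2
largest Fibonacci ≤ 2 is 2; 2 − 2 = 0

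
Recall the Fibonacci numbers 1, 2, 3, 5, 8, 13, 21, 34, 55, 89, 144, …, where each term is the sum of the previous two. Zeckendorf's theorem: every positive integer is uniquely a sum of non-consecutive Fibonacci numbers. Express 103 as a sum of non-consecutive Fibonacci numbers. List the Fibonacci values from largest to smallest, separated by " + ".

89 + 13 + 1

Repeatedly subtract the largest Fibonacci number that fits:
103 − 89 = 14
14 − 13 = 1
1 − 1 = 0
So 103 = 89 + 13 + 1, with no two terms consecutive in the sequence.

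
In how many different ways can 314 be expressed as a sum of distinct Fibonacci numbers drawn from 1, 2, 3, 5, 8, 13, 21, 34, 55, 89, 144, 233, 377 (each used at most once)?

Each representation comes from the Zeckendorf form by replacing some F_k with F_{k−1} + F_{k−2} where possible.
314 = 233+55+21+5 = 233+55+21+3+2 = 233+55+13+8+5 = 144+89+55+21+5 = … (8 more), for 12 in all.

12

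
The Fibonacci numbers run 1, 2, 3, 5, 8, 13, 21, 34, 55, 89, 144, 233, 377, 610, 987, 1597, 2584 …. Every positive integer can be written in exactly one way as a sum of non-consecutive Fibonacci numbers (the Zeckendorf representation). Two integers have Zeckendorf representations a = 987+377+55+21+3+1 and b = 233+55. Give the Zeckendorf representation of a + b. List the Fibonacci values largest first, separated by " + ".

1597 + 89 + 34 + 8 + 3 + 1

The two numbers are 1444 and 288, so their sum is 1732.
take 1597 (≤ 1732); 1732 − 1597 = 135
take 89 (≤ 135); 135 − 89 = 46
take 34 (≤ 46); 46 − 34 = 12
take 8 (≤ 12); 12 − 8 = 4
take 3 (≤ 4); 4 − 3 = 1
take 1 (≤ 1); 1 − 1 = 0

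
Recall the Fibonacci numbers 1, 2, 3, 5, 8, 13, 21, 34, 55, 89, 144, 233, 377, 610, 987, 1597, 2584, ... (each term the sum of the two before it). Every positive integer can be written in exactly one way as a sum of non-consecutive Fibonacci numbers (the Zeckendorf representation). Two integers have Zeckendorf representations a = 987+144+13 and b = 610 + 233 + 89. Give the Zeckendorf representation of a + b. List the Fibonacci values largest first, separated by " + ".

The two numbers are 1144 and 932, so their sum is 2076.
1597 ≤ 2076 < 2584, so take 1597; remainder 479
377 ≤ 479 < 610, so take 377; remainder 102
89 ≤ 102 < 144, so take 89; remainder 13
13 ≤ 13 < 21, so take 13; remainder 0

1597 + 377 + 89 + 13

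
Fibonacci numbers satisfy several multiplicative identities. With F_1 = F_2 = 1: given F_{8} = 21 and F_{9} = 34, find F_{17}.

By F_{2k+1} = F_k² + F_{k+1}²: F_{17} = 21² + 34² = 441 + 1156 = 1597.

1597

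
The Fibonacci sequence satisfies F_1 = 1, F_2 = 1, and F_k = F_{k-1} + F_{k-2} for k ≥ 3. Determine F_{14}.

377

Iterating the recurrence up to F_{8} = 21 and F_{7} = 13:
F_{9} = F_{8} + F_{7} = 21 + 13 = 34
F_{10} = F_{9} + F_{8} = 34 + 21 = 55
F_{11} = F_{10} + F_{9} = 55 + 34 = 89
F_{12} = F_{11} + F_{10} = 89 + 55 = 144
F_{13} = F_{12} + F_{11} = 144 + 89 = 233
F_{14} = F_{13} + F_{12} = 233 + 144 = 377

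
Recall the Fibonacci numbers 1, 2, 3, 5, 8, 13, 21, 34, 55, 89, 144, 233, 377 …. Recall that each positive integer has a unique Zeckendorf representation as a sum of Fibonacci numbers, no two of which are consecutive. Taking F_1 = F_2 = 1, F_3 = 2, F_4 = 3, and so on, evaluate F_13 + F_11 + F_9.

F_13 + F_11 + F_9 = 233 + 89 + 34 = 356.

356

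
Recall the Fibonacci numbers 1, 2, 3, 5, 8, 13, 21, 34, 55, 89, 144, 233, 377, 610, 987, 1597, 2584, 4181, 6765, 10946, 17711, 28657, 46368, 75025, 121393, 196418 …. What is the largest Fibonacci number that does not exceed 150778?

121393 ≤ 150778 < 196418, so the largest Fibonacci number not exceeding 150778 is 121393.

121393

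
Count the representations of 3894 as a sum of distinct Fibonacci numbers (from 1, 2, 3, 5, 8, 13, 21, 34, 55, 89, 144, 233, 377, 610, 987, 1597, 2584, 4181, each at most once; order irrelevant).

27

3894 = 2584+987+233+89+1 = 2584+987+233+55+34+1 = 2584+610+377+233+89+1 = 2584+987+233+55+21+13+1 = … (23 more), for 27 in all.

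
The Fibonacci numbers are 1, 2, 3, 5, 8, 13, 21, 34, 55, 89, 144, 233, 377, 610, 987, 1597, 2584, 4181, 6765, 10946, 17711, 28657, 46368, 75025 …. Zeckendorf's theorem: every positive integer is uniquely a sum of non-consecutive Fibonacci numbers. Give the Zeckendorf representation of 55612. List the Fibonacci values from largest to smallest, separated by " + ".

46368 + 6765 + 1597 + 610 + 233 + 34 + 5

46368 ≤ 55612 < 75025, so take 46368; remainder 9244
6765 ≤ 9244 < 10946, so take 6765; remainder 2479
1597 ≤ 2479 < 2584, so take 1597; remainder 882
610 ≤ 882 < 987, so take 610; remainder 272
233 ≤ 272 < 377, so take 233; remainder 39
34 ≤ 39 < 55, so take 34; remainder 5
5 ≤ 5 < 8, so take 5; remainder 0
So 55612 = 46368 + 6765 + 1597 + 610 + 233 + 34 + 5, with no two terms consecutive in the sequence.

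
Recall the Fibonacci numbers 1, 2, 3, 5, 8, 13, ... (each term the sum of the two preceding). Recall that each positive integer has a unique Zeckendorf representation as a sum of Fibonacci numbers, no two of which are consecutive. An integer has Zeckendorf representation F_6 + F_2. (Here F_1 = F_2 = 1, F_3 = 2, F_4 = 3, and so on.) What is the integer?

F_6 + F_2 = 8 + 1 = 9.

9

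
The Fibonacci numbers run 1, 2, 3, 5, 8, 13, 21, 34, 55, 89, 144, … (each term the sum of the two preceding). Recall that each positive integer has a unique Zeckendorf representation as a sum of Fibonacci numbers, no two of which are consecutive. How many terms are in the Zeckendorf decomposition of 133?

4

Greedy algorithm:
89 ≤ 133 < 144, so take 89; remainder 44
34 ≤ 44 < 55, so take 34; remainder 10
8 ≤ 10 < 13, so take 8; remainder 2
2 ≤ 2 < 3, so take 2; remainder 0
133 = 89 + 34 + 8 + 2, which has 4 terms.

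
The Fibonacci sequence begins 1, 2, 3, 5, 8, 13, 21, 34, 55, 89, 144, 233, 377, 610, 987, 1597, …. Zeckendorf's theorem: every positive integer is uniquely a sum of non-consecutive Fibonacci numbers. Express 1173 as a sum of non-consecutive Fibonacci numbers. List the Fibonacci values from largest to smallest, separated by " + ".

987 + 144 + 34 + 8

1173 − 987 = 186
186 − 144 = 42
42 − 34 = 8
8 − 8 = 0
So 1173 = 987 + 144 + 34 + 8, with no two terms consecutive in the sequence.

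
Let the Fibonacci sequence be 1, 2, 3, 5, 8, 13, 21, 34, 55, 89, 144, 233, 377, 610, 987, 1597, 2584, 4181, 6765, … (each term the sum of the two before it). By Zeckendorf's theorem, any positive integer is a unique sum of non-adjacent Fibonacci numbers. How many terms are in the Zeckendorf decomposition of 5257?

Greedily peel off the largest Fibonacci term at each step:
largest Fibonacci ≤ 5257 is 4181; 5257 − 4181 = 1076
largest Fibonacci ≤ 1076 is 987; 1076 − 987 = 89
largest Fibonacci ≤ 89 is 89; 89 − 89 = 0
5257 = 4181 + 987 + 89, which has 3 terms.

3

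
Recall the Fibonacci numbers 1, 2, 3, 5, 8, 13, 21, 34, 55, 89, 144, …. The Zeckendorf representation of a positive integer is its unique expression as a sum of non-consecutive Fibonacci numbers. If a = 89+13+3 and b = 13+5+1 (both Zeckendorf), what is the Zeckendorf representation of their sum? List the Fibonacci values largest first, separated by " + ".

89 + 34 + 1

The two numbers are 105 and 19, so their sum is 124.
subtract 89 from 124: 35 remains
subtract 34 from 35: 1 remains
subtract 1 from 1: 0 remains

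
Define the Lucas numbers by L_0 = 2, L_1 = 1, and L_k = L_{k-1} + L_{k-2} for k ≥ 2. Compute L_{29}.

1149851

Iterating the recurrence up to L_{21} = 24476 and L_{20} = 15127:
L_{22} = L_{21} + L_{20} = 24476 + 15127 = 39603
L_{23} = L_{22} + L_{21} = 39603 + 24476 = 64079
L_{24} = L_{23} + L_{22} = 64079 + 39603 = 103682
L_{25} = L_{24} + L_{23} = 103682 + 64079 = 167761
L_{26} = L_{25} + L_{24} = 167761 + 103682 = 271443
L_{27} = L_{26} + L_{25} = 271443 + 167761 = 439204
L_{28} = L_{27} + L_{26} = 439204 + 271443 = 710647
L_{29} = L_{28} + L_{27} = 710647 + 439204 = 1149851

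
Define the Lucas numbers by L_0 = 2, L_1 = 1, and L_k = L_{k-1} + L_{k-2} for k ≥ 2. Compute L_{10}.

123

Iterating the recurrence up to L_{2} = 3 and L_{1} = 1:
L_{3} = L_{2} + L_{1} = 3 + 1 = 4
L_{4} = L_{3} + L_{2} = 4 + 3 = 7
L_{5} = L_{4} + L_{3} = 7 + 4 = 11
L_{6} = L_{5} + L_{4} = 11 + 7 = 18
L_{7} = L_{6} + L_{5} = 18 + 11 = 29
L_{8} = L_{7} + L_{6} = 29 + 18 = 47
L_{9} = L_{8} + L_{7} = 47 + 29 = 76
L_{10} = L_{9} + L_{8} = 76 + 47 = 123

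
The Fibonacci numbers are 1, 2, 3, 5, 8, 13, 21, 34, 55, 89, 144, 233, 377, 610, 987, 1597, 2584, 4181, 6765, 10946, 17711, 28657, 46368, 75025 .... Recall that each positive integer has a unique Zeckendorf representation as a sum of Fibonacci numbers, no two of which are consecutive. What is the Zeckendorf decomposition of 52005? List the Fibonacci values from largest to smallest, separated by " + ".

46368 + 4181 + 987 + 377 + 89 + 3

52005 − 46368 = 5637
5637 − 4181 = 1456
1456 − 987 = 469
469 − 377 = 92
92 − 89 = 3
3 − 3 = 0
So 52005 = 46368 + 4181 + 987 + 377 + 89 + 3, with no two terms consecutive in the sequence.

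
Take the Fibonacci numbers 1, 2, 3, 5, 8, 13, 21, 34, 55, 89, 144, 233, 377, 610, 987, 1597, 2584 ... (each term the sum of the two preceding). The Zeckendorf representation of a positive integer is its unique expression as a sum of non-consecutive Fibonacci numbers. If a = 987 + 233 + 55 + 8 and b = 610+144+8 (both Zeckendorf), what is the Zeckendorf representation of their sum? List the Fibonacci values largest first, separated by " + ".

The two numbers are 1283 and 762, so their sum is 2045.
1597 ≤ 2045 < 2584, so take 1597; remainder 448
377 ≤ 448 < 610, so take 377; remainder 71
55 ≤ 71 < 89, so take 55; remainder 16
13 ≤ 16 < 21, so take 13; remainder 3
3 ≤ 3 < 5, so take 3; remainder 0

1597 + 377 + 55 + 13 + 3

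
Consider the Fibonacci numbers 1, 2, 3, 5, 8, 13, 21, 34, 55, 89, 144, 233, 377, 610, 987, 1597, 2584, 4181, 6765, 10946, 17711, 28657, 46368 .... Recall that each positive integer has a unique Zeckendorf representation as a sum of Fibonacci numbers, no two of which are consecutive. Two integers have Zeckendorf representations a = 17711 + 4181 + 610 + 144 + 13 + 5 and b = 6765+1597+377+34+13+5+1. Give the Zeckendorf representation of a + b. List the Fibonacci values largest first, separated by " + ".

28657 + 2584 + 144 + 55 + 13 + 3

The two numbers are 22664 and 8792, so their sum is 31456.
subtract 28657 from 31456: 2799 remains
subtract 2584 from 2799: 215 remains
subtract 144 from 215: 71 remains
subtract 55 from 71: 16 remains
subtract 13 from 16: 3 remains
subtract 3 from 3: 0 remains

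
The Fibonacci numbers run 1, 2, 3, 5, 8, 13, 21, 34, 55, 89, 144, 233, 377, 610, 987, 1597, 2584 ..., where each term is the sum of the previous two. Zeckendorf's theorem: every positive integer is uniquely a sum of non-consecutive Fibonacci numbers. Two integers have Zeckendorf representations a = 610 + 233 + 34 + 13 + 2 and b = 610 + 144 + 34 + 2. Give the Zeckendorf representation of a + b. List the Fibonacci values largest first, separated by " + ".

The two numbers are 892 and 790, so their sum is 1682.
Greedy algorithm:
1682: greatest Fibonacci not exceeding it is 1597, leaving 85
85: greatest Fibonacci not exceeding it is 55, leaving 30
30: greatest Fibonacci not exceeding it is 21, leaving 9
9: greatest Fibonacci not exceeding it is 8, leaving 1
1: greatest Fibonacci not exceeding it is 1, leaving 0

1597 + 55 + 21 + 8 + 1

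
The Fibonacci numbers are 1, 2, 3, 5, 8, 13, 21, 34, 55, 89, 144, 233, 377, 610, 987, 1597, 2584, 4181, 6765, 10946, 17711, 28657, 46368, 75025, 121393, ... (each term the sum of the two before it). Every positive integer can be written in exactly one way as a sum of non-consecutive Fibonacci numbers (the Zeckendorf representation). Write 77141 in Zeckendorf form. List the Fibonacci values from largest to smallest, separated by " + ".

75025 + 1597 + 377 + 89 + 34 + 13 + 5 + 1

Greedy algorithm:
take 75025 (≤ 77141); 77141 − 75025 = 2116
take 1597 (≤ 2116); 2116 − 1597 = 519
take 377 (≤ 519); 519 − 377 = 142
take 89 (≤ 142); 142 − 89 = 53
take 34 (≤ 53); 53 − 34 = 19
take 13 (≤ 19); 19 − 13 = 6
take 5 (≤ 6); 6 − 5 = 1
take 1 (≤ 1); 1 − 1 = 0
So 77141 = 75025 + 1597 + 377 + 89 + 34 + 13 + 5 + 1, with no two terms consecutive in the sequence.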